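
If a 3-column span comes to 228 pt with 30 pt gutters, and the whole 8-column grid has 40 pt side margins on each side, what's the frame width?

3 columns + 2 gutters: 3c + 2·30 = 228.
3c = 228 − 60 = 168, so c = 56 pt.
Frame = 2·40 + 8·56 + 7·30 = 80 + 448 + 210 = 738 pt.

738 pt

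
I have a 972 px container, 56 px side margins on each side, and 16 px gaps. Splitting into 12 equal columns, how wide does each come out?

57 px

Take off 112 px of margins, leaving 860 px.
12 columns + 11 gaps: 12c + 11·16 = 860.
12c = 860 − 176 = 684, so c = 57 px.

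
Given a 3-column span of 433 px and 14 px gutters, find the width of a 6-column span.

3 columns + 2 gutters: 3c + 2·14 = 433.
3c = 433 − 28 = 405, so c = 135 px.
Span of 6: 6·135 + 5·14 = 810 + 70 = 880 px.

880 px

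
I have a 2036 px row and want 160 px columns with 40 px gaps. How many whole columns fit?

Each extra column adds 160 + 40 = 200 px.
(2036 + 40) / 200 = 10.38, so 10 columns fit.

10 columns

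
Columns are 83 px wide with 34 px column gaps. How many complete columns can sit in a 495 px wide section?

4 columns

Each extra column adds 83 + 34 = 117 px.
(495 + 34) / 117 = 4.52, so 4 columns fit.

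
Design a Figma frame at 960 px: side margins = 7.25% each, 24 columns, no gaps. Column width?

34.2 px

Margins: 7.25% × 960 = 69.6 px each, so content = 960 − 139.2 = 820.8 px.
820.8 / 24 = 34.2 px per column.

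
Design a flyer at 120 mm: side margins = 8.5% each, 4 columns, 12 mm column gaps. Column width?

15.9 mm

Margins: 8.5% × 120 = 10.2 mm each, so content = 120 − 20.4 = 99.6 mm.
4c + 3·12 = 99.6 → 4c = 63.6 → c = 15.9 mm.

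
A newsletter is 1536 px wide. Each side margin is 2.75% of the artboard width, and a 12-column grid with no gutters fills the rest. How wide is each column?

120.96 px

Each margin = 2.75% of 1536 = 42.24 px; content = 1536 − 2·42.24 = 1451.52 px.
12c = 1451.52 → c = 120.96 px.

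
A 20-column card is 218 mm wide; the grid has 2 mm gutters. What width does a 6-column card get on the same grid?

Subtracting 19 gutters of 2 leaves 180 for 20 columns, so c = 9 mm.
Span of 6: 6·9 + 5·2 = 54 + 10 = 64 mm.

64 mm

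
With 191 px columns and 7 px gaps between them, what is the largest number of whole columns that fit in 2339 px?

11 columns

k columns need k·191 + (k−1)·7 = k·198 − 7.
k·198 − 7 ≤ 2339 → k ≤ 2346 / 198 ≈ 11.85, so k = 11.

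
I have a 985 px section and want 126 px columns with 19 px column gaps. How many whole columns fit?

6 columns

k columns need k·126 + (k−1)·19 = k·145 − 19.
k·145 − 19 ≤ 985 → k ≤ 1004 / 145 ≈ 6.92, so k = 6.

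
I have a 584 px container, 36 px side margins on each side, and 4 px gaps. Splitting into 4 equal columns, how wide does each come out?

125 px

Take off 72 px of margins, leaving 512 px.
4 columns + 3 gaps: 4c + 3·4 = 512.
4c = 512 − 12 = 500, so c = 125 px.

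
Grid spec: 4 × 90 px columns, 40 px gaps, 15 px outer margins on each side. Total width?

Canvas = 2·15 + 4·90 + 3·40 = 30 + 360 + 120 = 510 px.

510 px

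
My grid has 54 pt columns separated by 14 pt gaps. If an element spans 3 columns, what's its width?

190 pt

3 columns plus 2 gaps: 162 + 28 = 190 pt.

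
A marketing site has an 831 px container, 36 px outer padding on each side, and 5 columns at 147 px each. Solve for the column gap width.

6 px

Take off 72 px of margins, leaving 759 px.
Columns use 735 px, leaving 24 px across 4 column gaps = 6 px each.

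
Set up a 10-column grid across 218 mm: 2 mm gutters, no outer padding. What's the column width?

218 − 9·2 = 200; ÷10 gives c = 20 mm.

20 mm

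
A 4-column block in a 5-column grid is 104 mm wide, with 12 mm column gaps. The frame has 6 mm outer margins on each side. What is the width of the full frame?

104 − 3·12 = 68; ÷4 gives c = 17 mm.
Frame = 2·6 + 5·17 + 4·12 = 12 + 85 + 48 = 145 mm.

145 mm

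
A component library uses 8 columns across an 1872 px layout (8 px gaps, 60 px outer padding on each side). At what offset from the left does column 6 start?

1160 px

Take off 120 px of margins, leaving 1752 px.
Subtracting 7 gaps of 8 leaves 1696 for 8 columns, so c = 212 px.
Each column+gutter stride is 220 px; 5 of them past the 60 px margin is 60 + 1100 = 1160 px.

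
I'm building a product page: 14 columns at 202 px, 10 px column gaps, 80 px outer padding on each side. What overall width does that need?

3118 px

Total width: 2·80 + 14·202 + 13·10 = 3118 px.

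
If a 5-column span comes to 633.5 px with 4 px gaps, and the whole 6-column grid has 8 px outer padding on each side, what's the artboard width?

777 px

5c + 4·4 = 633.5 → 5c = 617.5 → c = 123.5 px.
Artboard = 2·8 + 6·123.5 + 5·4 = 16 + 741 + 20 = 777 px.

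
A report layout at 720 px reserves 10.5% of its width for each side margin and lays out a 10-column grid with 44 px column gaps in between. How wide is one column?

17.28 px

Margins: 10.5% × 720 = 75.6 px each, so content = 720 − 151.2 = 568.8 px.
Subtracting 9 column gaps of 44 leaves 172.8 for 10 columns, so c = 17.28 px.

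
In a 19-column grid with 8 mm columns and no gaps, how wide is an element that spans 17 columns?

With no gaps, 17 columns span 17·8 = 136 mm.

136 mm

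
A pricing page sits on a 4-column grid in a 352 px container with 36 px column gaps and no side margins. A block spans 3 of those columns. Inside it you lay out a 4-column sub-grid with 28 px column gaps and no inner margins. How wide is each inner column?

352 − 3·36 = 244; ÷4 gives c = 61 px.
Span of 3: 3·61 + 2·36 = 183 + 72 = 255 px.
4 columns + 3 column gaps: 4d + 3·28 = 255.
4d = 255 − 84 = 171, so d = 42.75 px.

42.75 px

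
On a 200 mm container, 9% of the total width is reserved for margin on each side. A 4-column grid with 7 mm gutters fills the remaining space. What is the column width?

Margins: 9% × 200 = 18 mm each, so content = 200 − 36 = 164 mm.
4 columns + 3 gutters: 4c + 3·7 = 164.
4c = 164 − 21 = 143, so c = 35.75 mm.

35.75 mm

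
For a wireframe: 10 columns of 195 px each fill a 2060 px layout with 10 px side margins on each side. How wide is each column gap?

10 px

Content width = 2060 − 2·10 = 2040 px.
Columns use 1950 px, leaving 90 px across 9 column gaps = 10 px each.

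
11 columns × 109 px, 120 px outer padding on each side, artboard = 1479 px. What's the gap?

Content width = 1479 − 2·120 = 1239 px.
11 columns take 11·109 = 1199 px; remaining 40 splits into 10 gaps.
g = 40 / 10 = 4 px.

4 px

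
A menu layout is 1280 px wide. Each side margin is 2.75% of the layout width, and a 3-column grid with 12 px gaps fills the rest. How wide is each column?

395.2 px

1280 × (1 − 2·2.75%) = 1280 × 94.5% = 1209.6 px for the columns.
1209.6 − 2·12 = 1185.6; ÷3 gives c = 395.2 px.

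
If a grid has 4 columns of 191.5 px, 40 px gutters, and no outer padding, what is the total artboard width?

Artboard = 4·191.5 + 3·40 = 766 + 120 = 886 px.

886 px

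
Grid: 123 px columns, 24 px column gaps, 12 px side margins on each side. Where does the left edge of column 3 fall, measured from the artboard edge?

306 px

Each column+gutter stride is 147 px; 2 of them past the 12 px margin is 12 + 294 = 306 px.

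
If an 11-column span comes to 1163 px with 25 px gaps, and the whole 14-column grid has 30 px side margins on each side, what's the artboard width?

1547 px

Subtracting 10 gaps of 25 leaves 913 for 11 columns, so c = 83 px.
Adding margins, columns and gutters: 60 + 1162 + 325 = 1547 px.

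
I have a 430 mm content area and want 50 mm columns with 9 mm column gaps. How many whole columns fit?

7 columns: 7·50 + 6·9 = 404 mm ≤ 430.
8 columns: 463 mm > 430. So 7.

7 columns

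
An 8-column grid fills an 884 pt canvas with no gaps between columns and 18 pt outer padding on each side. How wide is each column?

106 pt

Subtract both margins: 884 − 2·18 = 848 pt.
8c = 848 → c = 106 pt.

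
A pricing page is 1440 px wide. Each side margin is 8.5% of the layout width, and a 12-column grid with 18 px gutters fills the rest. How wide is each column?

83.1 px

Margins: 8.5% × 1440 = 122.4 px each, so content = 1440 − 244.8 = 1195.2 px.
1195.2 − 11·18 = 997.2; ÷12 gives c = 83.1 px.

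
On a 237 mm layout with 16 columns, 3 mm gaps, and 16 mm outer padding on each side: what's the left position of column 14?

Take off 32 mm of margins, leaving 205 mm.
16c + 15·3 = 205 → 16c = 160 → c = 10 mm.
Column 14 starts at margin + 13·(column + gutter) = 16 + 13·13 = 185 mm.

185 mm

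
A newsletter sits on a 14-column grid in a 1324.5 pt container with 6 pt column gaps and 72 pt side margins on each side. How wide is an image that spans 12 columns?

1011 pt

Take off 144 pt of margins, leaving 1180.5 pt.
14c + 13·6 = 1180.5 → 14c = 1102.5 → c = 78.75 pt.
12-column span = 12·78.75 + 11·6 = 1011 pt.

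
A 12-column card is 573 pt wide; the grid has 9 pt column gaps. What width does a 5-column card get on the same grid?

233.5 pt

12c + 11·9 = 573 → 12c = 474 → c = 39.5 pt.
5-column span = 5·39.5 + 4·9 = 233.5 pt.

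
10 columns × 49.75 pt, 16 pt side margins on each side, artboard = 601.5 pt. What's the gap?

Subtract both margins: 601.5 − 2·16 = 569.5 pt.
10·49.75 + 9g = 569.5 → 9g = 72 → g = 8 pt.

8 pt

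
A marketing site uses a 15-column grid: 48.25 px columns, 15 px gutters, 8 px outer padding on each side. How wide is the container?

949.75 px

Container = 2·8 + 15·48.25 + 14·15 = 16 + 723.75 + 210 = 949.75 px.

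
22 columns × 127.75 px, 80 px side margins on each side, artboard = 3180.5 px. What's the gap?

10 px

Subtract both margins: 3180.5 − 2·80 = 3020.5 px.
22 columns take 22·127.75 = 2810.5 px; remaining 210 splits into 21 gaps.
g = 210 / 21 = 10 px.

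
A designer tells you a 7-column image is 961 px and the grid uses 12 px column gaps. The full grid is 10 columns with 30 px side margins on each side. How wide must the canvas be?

1438 px

7 columns + 6 column gaps: 7c + 6·12 = 961.
7c = 961 − 72 = 889, so c = 127 px.
Canvas = 2·30 + 10·127 + 9·12 = 60 + 1270 + 108 = 1438 px.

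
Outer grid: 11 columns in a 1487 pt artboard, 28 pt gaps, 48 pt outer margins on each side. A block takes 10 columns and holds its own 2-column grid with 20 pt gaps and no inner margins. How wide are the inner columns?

621 pt

Subtract both margins: 1487 − 2·48 = 1391 pt.
1391 − 10·28 = 1111; ÷11 gives c = 101 pt.
10 columns plus 9 gaps: 1010 + 252 = 1262 pt.
Subtracting 1 gap of 20 leaves 1242 for 2 columns, so d = 621 pt.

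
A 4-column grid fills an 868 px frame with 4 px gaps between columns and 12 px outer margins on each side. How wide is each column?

Subtract both margins: 868 − 2·12 = 844 px.
844 − 3·4 = 832; ÷4 gives c = 208 px.

208 px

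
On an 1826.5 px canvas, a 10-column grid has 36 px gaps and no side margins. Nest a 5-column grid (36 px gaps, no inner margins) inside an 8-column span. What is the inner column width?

1826.5 − 9·36 = 1502.5; ÷10 gives c = 150.25 px.
8-column span = 8·150.25 + 7·36 = 1454 px.
Subtracting 4 gaps of 36 leaves 1310 for 5 columns, so d = 262 px.

262 px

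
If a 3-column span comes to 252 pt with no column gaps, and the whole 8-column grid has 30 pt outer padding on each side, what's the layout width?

732 pt

3c = 252 → c = 84 pt.
Layout = 2·30 + 8·84 = 60 + 672 = 732 pt.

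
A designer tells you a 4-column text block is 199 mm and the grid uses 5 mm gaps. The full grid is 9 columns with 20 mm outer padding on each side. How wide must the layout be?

199 − 3·5 = 184; ÷4 gives c = 46 mm.
Adding margins, columns and gutters: 40 + 414 + 40 = 494 mm.

494 mm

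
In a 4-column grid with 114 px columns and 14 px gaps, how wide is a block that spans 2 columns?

242 px

2 columns plus 1 gap: 228 + 14 = 242 px.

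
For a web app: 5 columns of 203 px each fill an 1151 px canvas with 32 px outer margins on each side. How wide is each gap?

Content width = 1151 − 2·32 = 1087 px.
Columns use 1015 px, leaving 72 px across 4 gaps = 18 px each.

18 px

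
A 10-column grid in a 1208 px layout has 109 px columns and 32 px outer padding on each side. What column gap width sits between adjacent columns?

Take off 64 px of margins, leaving 1144 px.
10 columns take 10·109 = 1090 px; remaining 54 splits into 9 column gaps.
g = 54 / 9 = 6 px.

6 px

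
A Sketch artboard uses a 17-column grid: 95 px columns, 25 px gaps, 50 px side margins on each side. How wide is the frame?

Adding margins, columns and gutters: 100 + 1615 + 400 = 2115 px.

2115 px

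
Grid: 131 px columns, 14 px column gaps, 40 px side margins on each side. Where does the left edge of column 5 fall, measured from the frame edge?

620 px

Before column 5: the margin + 4 columns + 4 column gaps.
Offset = 40 + 4·(131 + 14) = 40 + 580 = 620 px.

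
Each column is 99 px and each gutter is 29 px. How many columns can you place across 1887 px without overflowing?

14 columns

14 columns: 14·99 + 13·29 = 1763 px ≤ 1887.
15 columns: 1891 px > 1887. So 14.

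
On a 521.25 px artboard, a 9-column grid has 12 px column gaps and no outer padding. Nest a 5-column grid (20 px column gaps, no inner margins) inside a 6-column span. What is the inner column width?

9 columns + 8 column gaps: 9c + 8·12 = 521.25.
9c = 521.25 − 96 = 425.25, so c = 47.25 px.
6 columns plus 5 column gaps: 283.5 + 60 = 343.5 px.
Subtracting 4 column gaps of 20 leaves 263.5 for 5 columns, so d = 52.7 px.

52.7 px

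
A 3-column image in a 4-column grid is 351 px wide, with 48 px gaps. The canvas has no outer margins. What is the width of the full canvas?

484 px

351 − 2·48 = 255; ÷3 gives c = 85 px.
Summing: 340 + 144 = 484 px.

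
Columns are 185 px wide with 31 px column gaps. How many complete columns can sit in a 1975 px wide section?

k columns need k·185 + (k−1)·31 = k·216 − 31.
k·216 − 31 ≤ 1975 → k ≤ 2006 / 216 ≈ 9.29, so k = 9.

9 columns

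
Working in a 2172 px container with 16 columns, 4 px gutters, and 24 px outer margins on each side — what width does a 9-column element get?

1193 px

Subtract both margins: 2172 − 2·24 = 2124 px.
16c + 15·4 = 2124 → 16c = 2064 → c = 129 px.
9 columns plus 8 gutters: 1161 + 32 = 1193 px.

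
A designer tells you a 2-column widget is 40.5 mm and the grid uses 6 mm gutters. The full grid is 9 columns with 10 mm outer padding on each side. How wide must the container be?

223.25 mm

Subtracting 1 gutter of 6 leaves 34.5 for 2 columns, so c = 17.25 mm.
Adding margins, columns and gutters: 20 + 155.25 + 48 = 223.25 mm.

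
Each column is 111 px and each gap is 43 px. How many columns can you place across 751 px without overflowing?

5 columns

Each extra column adds 111 + 43 = 154 px.
(751 + 43) / 154 = 5.16, so 5 columns fit.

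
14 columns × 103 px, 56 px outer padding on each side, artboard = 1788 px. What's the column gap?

Subtract both margins: 1788 − 2·56 = 1676 px.
14 columns take 14·103 = 1442 px; remaining 234 splits into 13 column gaps.
g = 234 / 13 = 18 px.

18 px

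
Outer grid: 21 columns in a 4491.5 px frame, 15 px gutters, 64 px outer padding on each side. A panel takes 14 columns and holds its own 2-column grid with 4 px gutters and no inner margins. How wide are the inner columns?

1450 px

Subtract both margins: 4491.5 − 2·64 = 4363.5 px.
21 columns + 20 gutters: 21c + 20·15 = 4363.5.
21c = 4363.5 − 300 = 4063.5, so c = 193.5 px.
Span of 14: 14·193.5 + 13·15 = 2709 + 195 = 2904 px.
2904 − 1·4 = 2900; ÷2 gives d = 1450 px.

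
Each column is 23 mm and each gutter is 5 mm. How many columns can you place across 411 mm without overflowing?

14 columns: 14·23 + 13·5 = 387 mm ≤ 411.
15 columns: 415 mm > 411. So 14.

14 columns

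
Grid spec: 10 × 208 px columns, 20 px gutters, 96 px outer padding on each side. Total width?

2452 px

Artboard = 2·96 + 10·208 + 9·20 = 192 + 2080 + 180 = 2452 px.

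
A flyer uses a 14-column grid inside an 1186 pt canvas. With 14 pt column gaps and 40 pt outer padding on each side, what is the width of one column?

66 pt

Take off 80 pt of margins, leaving 1106 pt.
14c + 13·14 = 1106 → 14c = 924 → c = 66 pt.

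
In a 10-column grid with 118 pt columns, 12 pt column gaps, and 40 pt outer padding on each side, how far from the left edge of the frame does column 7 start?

820 pt

Before column 7: the margin + 6 columns + 6 column gaps.
Offset = 40 + 6·(118 + 12) = 40 + 780 = 820 pt.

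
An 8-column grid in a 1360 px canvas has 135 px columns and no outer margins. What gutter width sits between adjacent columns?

40 px

8 columns take 8·135 = 1080 px; remaining 280 splits into 7 gutters.
g = 280 / 7 = 40 px.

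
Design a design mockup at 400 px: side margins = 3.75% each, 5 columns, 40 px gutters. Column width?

42 px

Each margin = 3.75% of 400 = 15 px; content = 400 − 2·15 = 370 px.
370 − 4·40 = 210; ÷5 gives c = 42 px.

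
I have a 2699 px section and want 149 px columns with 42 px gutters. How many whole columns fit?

14 columns

k columns need k·149 + (k−1)·42 = k·191 − 42.
k·191 − 42 ≤ 2699 → k ≤ 2741 / 191 ≈ 14.35, so k = 14.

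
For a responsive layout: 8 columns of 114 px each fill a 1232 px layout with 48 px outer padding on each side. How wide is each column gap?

Subtract both margins: 1232 − 2·48 = 1136 px.
Columns use 912 px, leaving 224 px across 7 column gaps = 32 px each.

32 px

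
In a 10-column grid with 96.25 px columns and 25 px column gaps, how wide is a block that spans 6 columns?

6 columns plus 5 column gaps: 577.5 + 125 = 702.5 px.

702.5 px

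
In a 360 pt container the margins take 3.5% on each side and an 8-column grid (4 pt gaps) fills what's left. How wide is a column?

Each margin = 3.5% of 360 = 12.6 pt; content = 360 − 2·12.6 = 334.8 pt.
8c + 7·4 = 334.8 → 8c = 306.8 → c = 38.35 pt.

38.35 pt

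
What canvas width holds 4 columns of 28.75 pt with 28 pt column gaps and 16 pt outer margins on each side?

231 pt

Total width: 2·16 + 4·28.75 + 3·28 = 231 pt.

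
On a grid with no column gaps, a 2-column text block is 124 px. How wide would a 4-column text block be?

124 / 2 = 62 px per column.
4-column span = 4·62 = 248 px.

248 px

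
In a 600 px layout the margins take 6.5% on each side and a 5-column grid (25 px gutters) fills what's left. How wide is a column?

Margins: 6.5% × 600 = 39 px each, so content = 600 − 78 = 522 px.
5c + 4·25 = 522 → 5c = 422 → c = 84.4 px.

84.4 px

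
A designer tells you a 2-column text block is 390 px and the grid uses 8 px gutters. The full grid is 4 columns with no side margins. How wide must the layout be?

788 px

2c + 1·8 = 390 → 2c = 382 → c = 191 px.
Summing: 764 + 24 = 788 px.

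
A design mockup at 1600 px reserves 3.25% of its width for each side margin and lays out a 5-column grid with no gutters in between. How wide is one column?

Margins: 3.25% × 1600 = 52 px each, so content = 1600 − 104 = 1496 px.
With no gutters, each column is 1496/5 = 299.2 px.

299.2 px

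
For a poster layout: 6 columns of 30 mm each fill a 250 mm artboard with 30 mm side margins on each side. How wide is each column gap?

Take off 60 mm of margins, leaving 190 mm.
6 columns take 6·30 = 180 mm; remaining 10 splits into 5 column gaps.
g = 10 / 5 = 2 mm.

2 mm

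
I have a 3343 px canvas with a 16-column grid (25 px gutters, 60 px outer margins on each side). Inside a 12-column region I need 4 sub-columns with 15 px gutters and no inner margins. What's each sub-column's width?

Subtract both margins: 3343 − 2·60 = 3223 px.
3223 − 15·25 = 2848; ÷16 gives c = 178 px.
12-column span = 12·178 + 11·25 = 2411 px.
Subtracting 3 gutters of 15 leaves 2366 for 4 columns, so d = 591.5 px.

591.5 px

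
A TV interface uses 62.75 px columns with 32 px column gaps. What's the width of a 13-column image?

13 columns plus 12 column gaps: 815.75 + 384 = 1199.75 px.

1199.75 px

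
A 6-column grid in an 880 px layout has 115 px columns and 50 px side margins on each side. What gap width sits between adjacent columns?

18 px

Take off 100 px of margins, leaving 780 px.
6·115 + 5g = 780 → 5g = 90 → g = 18 px.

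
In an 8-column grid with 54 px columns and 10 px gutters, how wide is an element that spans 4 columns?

246 px

4-column span = 4·54 + 3·10 = 246 px.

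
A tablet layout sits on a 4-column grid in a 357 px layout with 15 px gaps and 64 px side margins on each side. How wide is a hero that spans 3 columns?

Content width = 357 − 2·64 = 229 px.
4c + 3·15 = 229 → 4c = 184 → c = 46 px.
Span of 3: 3·46 + 2·15 = 138 + 30 = 168 px.

168 px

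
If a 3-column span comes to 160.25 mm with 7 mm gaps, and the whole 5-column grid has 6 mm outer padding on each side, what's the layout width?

3c + 2·7 = 160.25 → 3c = 146.25 → c = 48.75 mm.
Layout = 2·6 + 5·48.75 + 4·7 = 12 + 243.75 + 28 = 283.75 mm.

283.75 mm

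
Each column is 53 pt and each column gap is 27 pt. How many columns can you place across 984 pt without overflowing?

12 columns

12 columns: 12·53 + 11·27 = 933 pt ≤ 984.
13 columns: 1013 pt > 984. So 12.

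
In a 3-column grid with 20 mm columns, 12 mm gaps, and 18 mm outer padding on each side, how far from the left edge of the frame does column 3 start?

Column 3 starts at margin + 2·(column + gutter) = 18 + 2·32 = 82 mm.

82 mm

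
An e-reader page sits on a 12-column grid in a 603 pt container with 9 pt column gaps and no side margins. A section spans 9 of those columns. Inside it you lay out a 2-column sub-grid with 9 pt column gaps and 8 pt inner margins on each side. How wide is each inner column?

Subtracting 11 column gaps of 9 leaves 504 for 12 columns, so c = 42 pt.
9-column span = 9·42 + 8·9 = 450 pt.
Inner content = 450 − 2·8 = 434 pt.
2d + 1·9 = 434 → 2d = 425 → d = 212.5 pt.

212.5 pt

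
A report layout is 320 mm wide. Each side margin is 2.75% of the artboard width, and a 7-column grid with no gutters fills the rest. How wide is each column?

43.2 mm

320 × (1 − 2·2.75%) = 320 × 94.5% = 302.4 mm for the columns.
With no gutters, each column is 302.4/7 = 43.2 mm.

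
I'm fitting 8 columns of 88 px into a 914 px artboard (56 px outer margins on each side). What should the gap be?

Take off 112 px of margins, leaving 802 px.
Columns use 704 px, leaving 98 px across 7 gaps = 14 px each.

14 px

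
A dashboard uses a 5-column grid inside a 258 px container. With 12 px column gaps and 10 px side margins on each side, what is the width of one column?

38 px

Subtract both margins: 258 − 2·10 = 238 px.
Subtracting 4 column gaps of 12 leaves 190 for 5 columns, so c = 38 px.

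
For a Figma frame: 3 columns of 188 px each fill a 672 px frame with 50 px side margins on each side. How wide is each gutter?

Content width = 672 − 2·50 = 572 px.
3 columns take 3·188 = 564 px; remaining 8 splits into 2 gutters.
g = 8 / 2 = 4 px.

4 px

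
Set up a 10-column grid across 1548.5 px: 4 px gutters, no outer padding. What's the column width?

151.25 px

Subtracting 9 gutters of 4 leaves 1512.5 for 10 columns, so c = 151.25 px.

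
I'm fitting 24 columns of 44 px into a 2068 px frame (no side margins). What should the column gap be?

24·44 + 23g = 2068 → 23g = 1012 → g = 44 px.

44 px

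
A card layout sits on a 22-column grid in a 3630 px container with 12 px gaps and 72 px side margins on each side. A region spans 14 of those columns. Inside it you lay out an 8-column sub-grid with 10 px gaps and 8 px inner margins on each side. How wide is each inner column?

266 px

Inside the margins: 3630 − 144 = 3486 px.
22 columns + 21 gaps: 22c + 21·12 = 3486.
22c = 3486 − 252 = 3234, so c = 147 px.
Span of 14: 14·147 + 13·12 = 2058 + 156 = 2214 px.
Inner content = 2214 − 2·8 = 2198 px.
Subtracting 7 gaps of 10 leaves 2128 for 8 columns, so d = 266 px.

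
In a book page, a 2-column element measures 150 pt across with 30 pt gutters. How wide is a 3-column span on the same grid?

150 − 1·30 = 120; ÷2 gives c = 60 pt.
Span of 3: 3·60 + 2·30 = 180 + 60 = 240 pt.

240 pt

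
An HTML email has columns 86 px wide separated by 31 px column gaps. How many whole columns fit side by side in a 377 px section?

Each extra column adds 86 + 31 = 117 px.
(377 + 31) / 117 = 3.49, so 3 columns fit.

3 columns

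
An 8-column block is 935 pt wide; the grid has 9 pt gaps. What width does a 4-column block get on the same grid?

935 − 7·9 = 872; ÷8 gives c = 109 pt.
4-column span = 4·109 + 3·9 = 463 pt.

463 pt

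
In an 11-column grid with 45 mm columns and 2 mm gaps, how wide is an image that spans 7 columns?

327 mm

Span of 7: 7·45 + 6·2 = 315 + 12 = 327 mm.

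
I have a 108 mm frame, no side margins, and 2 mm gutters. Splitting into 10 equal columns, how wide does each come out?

Subtracting 9 gutters of 2 leaves 90 for 10 columns, so c = 9 mm.

9 mm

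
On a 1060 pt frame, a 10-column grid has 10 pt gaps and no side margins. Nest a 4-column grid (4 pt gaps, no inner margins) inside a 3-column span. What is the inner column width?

10 columns + 9 gaps: 10c + 9·10 = 1060.
10c = 1060 − 90 = 970, so c = 97 pt.
3-column span = 3·97 + 2·10 = 311 pt.
Subtracting 3 gaps of 4 leaves 299 for 4 columns, so d = 74.75 pt.

74.75 pt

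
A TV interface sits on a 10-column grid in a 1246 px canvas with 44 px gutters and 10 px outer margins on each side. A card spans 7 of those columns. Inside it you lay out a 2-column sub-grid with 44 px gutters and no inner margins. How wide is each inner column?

400.5 px

Take off 20 px of margins, leaving 1226 px.
1226 − 9·44 = 830; ÷10 gives c = 83 px.
7 columns plus 6 gutters: 581 + 264 = 845 px.
2 columns + 1 gutter: 2d + 1·44 = 845.
2d = 845 − 44 = 801, so d = 400.5 px.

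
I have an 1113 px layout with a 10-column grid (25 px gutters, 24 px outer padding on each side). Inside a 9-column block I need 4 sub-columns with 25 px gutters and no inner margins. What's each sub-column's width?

Subtract both margins: 1113 − 2·24 = 1065 px.
Subtracting 9 gutters of 25 leaves 840 for 10 columns, so c = 84 px.
9 columns plus 8 gutters: 756 + 200 = 956 px.
4d + 3·25 = 956 → 4d = 881 → d = 220.25 px.

220.25 px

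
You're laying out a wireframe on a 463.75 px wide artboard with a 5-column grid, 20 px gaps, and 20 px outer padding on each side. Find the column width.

Content width = 463.75 − 2·20 = 423.75 px.
423.75 − 4·20 = 343.75; ÷5 gives c = 68.75 px.

68.75 px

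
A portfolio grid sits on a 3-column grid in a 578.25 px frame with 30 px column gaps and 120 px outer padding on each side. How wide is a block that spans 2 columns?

Inside the margins: 578.25 − 240 = 338.25 px.
338.25 − 2·30 = 278.25; ÷3 gives c = 92.75 px.
2 columns plus 1 column gap: 185.5 + 30 = 215.5 px.

215.5 px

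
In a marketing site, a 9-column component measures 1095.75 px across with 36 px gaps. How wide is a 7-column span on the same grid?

9c + 8·36 = 1095.75 → 9c = 807.75 → c = 89.75 px.
7-column span = 7·89.75 + 6·36 = 844.25 px.

844.25 px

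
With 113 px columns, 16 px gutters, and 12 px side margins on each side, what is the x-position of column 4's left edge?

Each column+gutter stride is 129 px; 3 of them past the 12 px margin is 12 + 387 = 399 px.

399 px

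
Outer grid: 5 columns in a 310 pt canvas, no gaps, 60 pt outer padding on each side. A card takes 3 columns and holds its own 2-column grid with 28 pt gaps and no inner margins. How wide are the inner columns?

43 pt

Inside the margins: 310 − 120 = 190 pt.
190 / 5 = 38 pt per column.
3-column span = 3·38 = 114 pt.
Subtracting 1 gap of 28 leaves 86 for 2 columns, so d = 43 pt.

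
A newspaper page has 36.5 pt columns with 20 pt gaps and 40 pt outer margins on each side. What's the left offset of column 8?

Each column+gutter stride is 56.5 pt; 7 of them past the 40 pt margin is 40 + 395.5 = 435.5 pt.

435.5 pt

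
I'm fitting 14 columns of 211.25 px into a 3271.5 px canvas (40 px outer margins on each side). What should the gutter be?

Take off 80 px of margins, leaving 3191.5 px.
14·211.25 + 13g = 3191.5 → 13g = 234 → g = 18 px.

18 px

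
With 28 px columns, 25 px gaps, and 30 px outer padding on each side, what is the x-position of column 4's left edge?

189 px

Column 4 starts at margin + 3·(column + gutter) = 30 + 3·53 = 189 px.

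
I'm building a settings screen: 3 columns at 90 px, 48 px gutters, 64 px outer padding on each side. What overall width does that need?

494 px

Adding margins, columns and gutters: 128 + 270 + 96 = 494 px.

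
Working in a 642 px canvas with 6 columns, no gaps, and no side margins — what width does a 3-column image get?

321 px

With no gaps, each column is 642/6 = 107 px.
3-column span = 3·107 = 321 px.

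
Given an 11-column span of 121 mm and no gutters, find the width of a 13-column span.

11c = 121 → c = 11 mm.
With no gutters, 13 columns span 13·11 = 143 mm.

143 mm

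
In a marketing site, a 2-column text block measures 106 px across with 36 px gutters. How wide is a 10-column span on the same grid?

Subtracting 1 gutter of 36 leaves 70 for 2 columns, so c = 35 px.
10-column span = 10·35 + 9·36 = 674 px.

674 px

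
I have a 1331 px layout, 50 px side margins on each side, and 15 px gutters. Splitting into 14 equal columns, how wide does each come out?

74 px

Take off 100 px of margins, leaving 1231 px.
1231 − 13·15 = 1036; ÷14 gives c = 74 px.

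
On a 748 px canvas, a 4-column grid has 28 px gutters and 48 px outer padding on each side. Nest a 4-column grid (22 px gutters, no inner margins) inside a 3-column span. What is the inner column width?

104 px

Inside the margins: 748 − 96 = 652 px.
652 − 3·28 = 568; ÷4 gives c = 142 px.
3 columns plus 2 gutters: 426 + 56 = 482 px.
482 − 3·22 = 416; ÷4 gives d = 104 px.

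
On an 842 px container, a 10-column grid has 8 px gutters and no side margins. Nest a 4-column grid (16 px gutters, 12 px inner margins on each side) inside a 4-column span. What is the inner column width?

10 columns + 9 gutters: 10c + 9·8 = 842.
10c = 842 − 72 = 770, so c = 77 px.
4 columns plus 3 gutters: 308 + 24 = 332 px.
Inner content = 332 − 2·12 = 308 px.
4d + 3·16 = 308 → 4d = 260 → d = 65 px.

65 px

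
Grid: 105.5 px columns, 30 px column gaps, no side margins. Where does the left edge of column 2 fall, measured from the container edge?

135.5 px

Each column+gutter stride is 135.5 px; with no margin, 1 of them is 135.5 px.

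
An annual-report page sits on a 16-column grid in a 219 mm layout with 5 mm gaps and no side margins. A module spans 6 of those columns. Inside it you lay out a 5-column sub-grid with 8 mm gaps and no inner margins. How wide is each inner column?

9.4 mm

219 − 15·5 = 144; ÷16 gives c = 9 mm.
Span of 6: 6·9 + 5·5 = 54 + 25 = 79 mm.
79 − 4·8 = 47; ÷5 gives d = 9.4 mm.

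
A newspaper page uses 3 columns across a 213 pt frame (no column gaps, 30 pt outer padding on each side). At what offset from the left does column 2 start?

81 pt

Take off 60 pt of margins, leaving 153 pt.
153 / 3 = 51 pt per column.
Column 2 starts at margin + 1·(column + gutter) = 30 + 1·51 = 81 pt.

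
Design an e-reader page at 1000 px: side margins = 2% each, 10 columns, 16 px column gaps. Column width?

1000 × (1 − 2·2%) = 1000 × 96% = 960 px for the columns.
10 columns + 9 column gaps: 10c + 9·16 = 960.
10c = 960 − 144 = 816, so c = 81.6 px.

81.6 px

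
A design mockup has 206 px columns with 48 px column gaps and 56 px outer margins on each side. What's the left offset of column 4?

818 px

Each column+gutter stride is 254 px; 3 of them past the 56 px margin is 56 + 762 = 818 px.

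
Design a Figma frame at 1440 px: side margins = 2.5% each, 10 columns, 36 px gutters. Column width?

1440 × (1 − 2·2.5%) = 1440 × 95% = 1368 px for the columns.
10c + 9·36 = 1368 → 10c = 1044 → c = 104.4 px.

104.4 px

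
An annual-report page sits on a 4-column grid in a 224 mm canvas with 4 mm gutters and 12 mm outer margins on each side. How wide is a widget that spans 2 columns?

98 mm

Subtract both margins: 224 − 2·12 = 200 mm.
4 columns + 3 gutters: 4c + 3·4 = 200.
4c = 200 − 12 = 188, so c = 47 mm.
2 columns plus 1 gutter: 94 + 4 = 98 mm.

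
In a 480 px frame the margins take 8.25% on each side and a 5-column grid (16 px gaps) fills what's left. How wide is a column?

67.36 px

480 × (1 − 2·8.25%) = 480 × 83.5% = 400.8 px for the columns.
5c + 4·16 = 400.8 → 5c = 336.8 → c = 67.36 px.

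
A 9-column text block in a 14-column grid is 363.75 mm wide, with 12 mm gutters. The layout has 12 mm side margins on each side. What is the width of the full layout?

596.5 mm

9c + 8·12 = 363.75 → 9c = 267.75 → c = 29.75 mm.
Layout = 2·12 + 14·29.75 + 13·12 = 24 + 416.5 + 156 = 596.5 mm.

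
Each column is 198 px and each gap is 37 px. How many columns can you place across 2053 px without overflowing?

8 columns: 8·198 + 7·37 = 1843 px ≤ 2053.
9 columns: 2078 px > 2053. So 8.

8 columns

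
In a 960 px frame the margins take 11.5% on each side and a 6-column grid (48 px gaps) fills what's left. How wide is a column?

Each margin = 11.5% of 960 = 110.4 px; content = 960 − 2·110.4 = 739.2 px.
739.2 − 5·48 = 499.2; ÷6 gives c = 83.2 px.

83.2 px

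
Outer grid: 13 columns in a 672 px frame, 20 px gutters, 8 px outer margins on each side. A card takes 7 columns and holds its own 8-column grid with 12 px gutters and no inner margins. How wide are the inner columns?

32.5 px

Subtract both margins: 672 − 2·8 = 656 px.
13 columns + 12 gutters: 13c + 12·20 = 656.
13c = 656 − 240 = 416, so c = 32 px.
7 columns plus 6 gutters: 224 + 120 = 344 px.
8d + 7·12 = 344 → 8d = 260 → d = 32.5 px.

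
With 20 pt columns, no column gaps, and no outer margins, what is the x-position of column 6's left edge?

100 pt

No margin, so column 6 starts at 5·(column + gutter) = 5·20 = 100 pt.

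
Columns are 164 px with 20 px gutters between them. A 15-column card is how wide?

15 columns plus 14 gutters: 2460 + 280 = 2740 px.

2740 px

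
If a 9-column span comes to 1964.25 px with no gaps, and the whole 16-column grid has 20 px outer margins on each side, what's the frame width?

3532 px

9c = 1964.25 → c = 218.25 px.
Frame = 2·20 + 16·218.25 = 40 + 3492 = 3532 px.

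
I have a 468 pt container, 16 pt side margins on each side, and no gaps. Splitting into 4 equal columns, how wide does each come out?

109 pt

Take off 32 pt of margins, leaving 436 pt.
4c = 436 → c = 109 pt.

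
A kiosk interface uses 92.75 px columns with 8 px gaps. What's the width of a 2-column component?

193.5 px

2 columns plus 1 gap: 185.5 + 8 = 193.5 px.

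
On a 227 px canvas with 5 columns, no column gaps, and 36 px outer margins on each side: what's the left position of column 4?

Content = 227 − 2·36 = 155 px.
With no column gaps, each column is 155/5 = 31 px.
Column 4 starts at margin + 3·(column + gutter) = 36 + 3·31 = 129 px.

129 px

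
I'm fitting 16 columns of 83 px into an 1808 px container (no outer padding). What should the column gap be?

Columns use 1328 px, leaving 480 px across 15 column gaps = 32 px each.

32 px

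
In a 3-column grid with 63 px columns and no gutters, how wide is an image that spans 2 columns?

2-column span = 2·63 = 126 px.

126 px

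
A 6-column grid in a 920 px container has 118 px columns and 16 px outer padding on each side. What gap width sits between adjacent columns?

36 px

Take off 32 px of margins, leaving 888 px.
Columns use 708 px, leaving 180 px across 5 gaps = 36 px each.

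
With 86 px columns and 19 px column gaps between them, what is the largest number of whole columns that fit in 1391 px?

k columns need k·86 + (k−1)·19 = k·105 − 19.
k·105 − 19 ≤ 1391 → k ≤ 1410 / 105 ≈ 13.43, so k = 13.

13 columns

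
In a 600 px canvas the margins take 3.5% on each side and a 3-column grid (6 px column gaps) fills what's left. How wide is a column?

182 px

Each margin = 3.5% of 600 = 21 px; content = 600 − 2·21 = 558 px.
Subtracting 2 column gaps of 6 leaves 546 for 3 columns, so c = 182 px.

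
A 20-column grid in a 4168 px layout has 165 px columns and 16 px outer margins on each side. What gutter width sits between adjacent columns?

44 px

Content width = 4168 − 2·16 = 4136 px.
Columns use 3300 px, leaving 836 px across 19 gutters = 44 px each.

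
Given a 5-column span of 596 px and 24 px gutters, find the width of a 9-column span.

Subtracting 4 gutters of 24 leaves 500 for 5 columns, so c = 100 px.
Span of 9: 9·100 + 8·24 = 900 + 192 = 1092 px.

1092 px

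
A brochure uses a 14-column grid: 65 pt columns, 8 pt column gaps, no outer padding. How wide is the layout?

1014 pt

Total width: 14·65 + 13·8 = 1014 pt.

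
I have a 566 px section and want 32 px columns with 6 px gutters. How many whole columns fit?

15 columns: 15·32 + 14·6 = 564 px ≤ 566.
16 columns: 602 px > 566. So 15.

15 columns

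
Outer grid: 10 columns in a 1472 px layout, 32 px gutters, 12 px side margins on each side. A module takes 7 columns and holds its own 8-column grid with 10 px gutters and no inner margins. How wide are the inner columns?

Outer content = 1472 − 2·12 = 1448 px.
1448 − 9·32 = 1160; ÷10 gives c = 116 px.
Span of 7: 7·116 + 6·32 = 812 + 192 = 1004 px.
8 columns + 7 gutters: 8d + 7·10 = 1004.
8d = 1004 − 70 = 934, so d = 116.75 px.

116.75 px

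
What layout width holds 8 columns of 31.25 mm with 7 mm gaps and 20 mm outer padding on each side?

339 mm

Adding margins, columns and gutters: 40 + 250 + 49 = 339 mm.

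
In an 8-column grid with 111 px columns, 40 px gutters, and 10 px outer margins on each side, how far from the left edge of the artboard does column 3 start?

Before column 3: the margin + 2 columns + 2 gutters.
Offset = 10 + 2·(111 + 40) = 10 + 302 = 312 px.

312 px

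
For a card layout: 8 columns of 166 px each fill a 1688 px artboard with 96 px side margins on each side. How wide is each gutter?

24 px

Take off 192 px of margins, leaving 1496 px.
8 columns take 8·166 = 1328 px; remaining 168 splits into 7 gutters.
g = 168 / 7 = 24 px.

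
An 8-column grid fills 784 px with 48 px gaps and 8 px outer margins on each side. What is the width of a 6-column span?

564 px

Take off 16 px of margins, leaving 768 px.
768 − 7·48 = 432; ÷8 gives c = 54 px.
6 columns plus 5 gaps: 324 + 240 = 564 px.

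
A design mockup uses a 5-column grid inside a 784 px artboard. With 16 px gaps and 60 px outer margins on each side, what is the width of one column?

120 px

Inside the margins: 784 − 120 = 664 px.
Subtracting 4 gaps of 16 leaves 600 for 5 columns, so c = 120 px.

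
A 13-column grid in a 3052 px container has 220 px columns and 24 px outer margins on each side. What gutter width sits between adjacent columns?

12 px

Take off 48 px of margins, leaving 3004 px.
Columns use 2860 px, leaving 144 px across 12 gutters = 12 px each.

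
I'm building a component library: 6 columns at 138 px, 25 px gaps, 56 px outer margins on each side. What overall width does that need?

1065 px

Total width: 2·56 + 6·138 + 5·25 = 1065 px.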